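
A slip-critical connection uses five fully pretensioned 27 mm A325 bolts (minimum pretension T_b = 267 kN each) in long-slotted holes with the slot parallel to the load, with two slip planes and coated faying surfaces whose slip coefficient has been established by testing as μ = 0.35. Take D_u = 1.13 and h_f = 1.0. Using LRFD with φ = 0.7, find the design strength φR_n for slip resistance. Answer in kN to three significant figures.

R_n = μ · D_u · h_f · T_b · n_s · n_b = 0.35 × 1.13 × 1.0 × 267 × 2 × 5 = 1056 kN.
Design strength φR_n = 0.7 × 1056 = 739 kN.

739 kN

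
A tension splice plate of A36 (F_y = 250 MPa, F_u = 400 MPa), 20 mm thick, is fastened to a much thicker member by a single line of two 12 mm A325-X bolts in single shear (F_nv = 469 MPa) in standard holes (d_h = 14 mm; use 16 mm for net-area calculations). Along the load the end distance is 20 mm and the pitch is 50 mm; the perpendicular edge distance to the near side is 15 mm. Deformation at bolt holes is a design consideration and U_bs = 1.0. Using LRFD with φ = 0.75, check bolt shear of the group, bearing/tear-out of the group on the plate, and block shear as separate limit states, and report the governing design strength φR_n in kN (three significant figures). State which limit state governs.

79.6 kN (bolt shear governs)

Bolt shear: A_b = π·12²/4 = 113.1 mm²; R_n = 469 × 113.1 × 2 × 1 / 1000 = 106.1 kN → 0.75 × 106.1 = 79.6 kN.
Bearing: edge l_c = 13, r_n = 124.8 kN; interior l_c = 36, r_n = 230.4 kN; R_n = 124.8 + 1·230.4 = 355.2 kN → 266 kN.
Block shear: A_gv = 1400, A_nv = 920, A_nt = 140 mm²; R_n = min(0.6F_uA_nv, 0.6F_yA_gv) + U_bs·F_u·A_nt = 266 kN → 200 kN.
Bolt shear governs: 79.6 kN.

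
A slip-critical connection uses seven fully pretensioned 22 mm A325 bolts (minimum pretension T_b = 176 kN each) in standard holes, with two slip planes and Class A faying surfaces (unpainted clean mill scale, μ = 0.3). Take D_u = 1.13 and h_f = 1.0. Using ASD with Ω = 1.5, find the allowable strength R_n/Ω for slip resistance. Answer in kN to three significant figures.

R_n = μ · D_u · h_f · T_b · n_s · n_b = 0.3 × 1.13 × 1.0 × 176 × 2 × 7 = 835.3 kN.
Allowable strength R_n/Ω = 835.3 / 1.5 = 557 kN.

557 kN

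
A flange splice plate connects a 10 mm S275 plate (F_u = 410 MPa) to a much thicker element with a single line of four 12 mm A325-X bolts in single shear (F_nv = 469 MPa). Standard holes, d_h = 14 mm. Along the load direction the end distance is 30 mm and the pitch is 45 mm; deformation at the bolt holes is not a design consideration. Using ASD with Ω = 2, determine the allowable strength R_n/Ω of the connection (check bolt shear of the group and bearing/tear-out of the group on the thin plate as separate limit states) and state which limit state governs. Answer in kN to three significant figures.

106 kN (bolt shear governs)

Bolt shear: A_b = π·12²/4 = 113.1 mm²; R_n = 469 × 113.1 × 4 × 1 / 1000 = 212.2 kN → 212.2 / 2 = 106 kN.
Bearing (1.5 l_c t F_u ≤ 3.0 d t F_u): upper limit = 3.0·12·10·410 / 1000 = 147.6 kN.
  Edge l_c = 30 − 14/2 = 23 → r_n = 141.5 kN; interior l_c = 45 − 14 = 31 → r_n = 147.6 kN.
  R_n,bearing = 1·141.5 + 3·147.6 = 584.2 kN → 584.2 / 2 = 292 kN.
Bolt shear governs: 106 kN.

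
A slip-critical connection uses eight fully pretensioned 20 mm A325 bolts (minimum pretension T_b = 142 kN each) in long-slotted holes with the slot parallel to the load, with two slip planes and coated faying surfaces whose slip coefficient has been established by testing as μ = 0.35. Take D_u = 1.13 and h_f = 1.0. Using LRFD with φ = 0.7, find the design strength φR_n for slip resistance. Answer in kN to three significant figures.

R_n = μ · D_u · h_f · T_b · n_s · n_b = 0.35 × 1.13 × 1.0 × 142 × 2 × 8 = 898.6 kN.
Design strength φR_n = 0.7 × 898.6 = 629 kN.

629 kN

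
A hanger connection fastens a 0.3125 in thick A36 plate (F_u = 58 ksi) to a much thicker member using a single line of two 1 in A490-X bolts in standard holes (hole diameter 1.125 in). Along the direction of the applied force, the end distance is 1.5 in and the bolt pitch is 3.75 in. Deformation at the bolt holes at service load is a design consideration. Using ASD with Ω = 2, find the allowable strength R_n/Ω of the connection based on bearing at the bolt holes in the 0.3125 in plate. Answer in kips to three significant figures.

31.9 kips

Per bolt r_n = 1.2 l_c t F_u ≤ 2.4 d t F_u; upper limit = 2.4 × 1 × 0.3125 × 58 = 43.5 kips.
Edge bolt: l_c = 1.5 − 1.125/2 = 0.9375 in → 1.2 × 0.9375 × 0.3125 × 58 = 20.39 → r_n = 20.39 kips.
Interior bolts: l_c = 3.75 − 1.125 = 2.625 in → 1.2 × 2.625 × 0.3125 × 58 = 57.09 → r_n = 43.5 kips.
R_n = 1 × 20.39 + 1 × 43.5 = 63.89 kips.
Allowable strength R_n/Ω = 63.89 / 2 = 31.9 kips.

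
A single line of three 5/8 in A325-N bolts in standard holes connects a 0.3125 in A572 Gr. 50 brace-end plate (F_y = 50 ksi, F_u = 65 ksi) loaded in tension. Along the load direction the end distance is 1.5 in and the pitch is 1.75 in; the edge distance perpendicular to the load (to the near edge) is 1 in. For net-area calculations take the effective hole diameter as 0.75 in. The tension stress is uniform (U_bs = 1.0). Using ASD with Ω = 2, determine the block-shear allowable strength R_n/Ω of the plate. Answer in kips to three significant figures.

Shear plane L_v = 1.5 + 2·1.75 = 5 in; A_gv = 5 × 0.3125 = 1.562 in².
A_nv = (5 − 2.5·0.75) × 0.3125 = 0.9766 in².
A_nt = (1 − 0.5·0.75) × 0.3125 = 0.1953 in².
0.6 F_u A_nv = 38.09 kips; 0.6 F_y A_gv = 46.88 kips → shear rupture governs the shear term.
R_n = 38.09 + 1.0 × 65 × 0.1953 = 50.78 kips.
Allowable strength R_n/Ω = 50.78 / 2 = 25.4 kips.

25.4 kips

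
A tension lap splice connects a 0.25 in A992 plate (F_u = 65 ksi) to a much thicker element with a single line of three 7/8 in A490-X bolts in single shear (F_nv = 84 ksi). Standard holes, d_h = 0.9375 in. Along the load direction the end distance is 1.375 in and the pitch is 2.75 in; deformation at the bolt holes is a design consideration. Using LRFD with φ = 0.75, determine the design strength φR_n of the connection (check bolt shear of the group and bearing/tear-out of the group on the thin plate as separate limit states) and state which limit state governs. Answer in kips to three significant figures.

64.4 kips (bearing governs)

Bolt shear: A_b = π·0.875²/4 = 0.6013 in²; R_n = 84 × 0.6013 × 3 × 1 = 151.5 kips → 0.75 × 151.5 = 114 kips.
Bearing (1.2 l_c t F_u ≤ 2.4 d t F_u): upper limit = 2.4·0.875·0.25·65 = 34.12 kips.
  Edge l_c = 1.375 − 0.9375/2 = 0.9062 → r_n = 17.67 kips; interior l_c = 2.75 − 0.9375 = 1.812 → r_n = 34.12 kips.
  R_n,bearing = 1·17.67 + 2·34.12 = 85.92 kips → 0.75 × 85.92 = 64.4 kips.
Bearing governs: 64.4 kips.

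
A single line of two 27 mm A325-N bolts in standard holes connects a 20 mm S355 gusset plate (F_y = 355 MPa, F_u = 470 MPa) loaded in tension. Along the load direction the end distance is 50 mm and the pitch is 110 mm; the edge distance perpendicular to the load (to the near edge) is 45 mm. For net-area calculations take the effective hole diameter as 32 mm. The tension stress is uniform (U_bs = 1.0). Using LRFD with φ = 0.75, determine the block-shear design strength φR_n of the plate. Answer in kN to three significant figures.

Shear plane L_v = 50 + 1·110 = 160 mm; A_gv = 160 × 20 = 3200 mm².
A_nv = (160 − 1.5·32) × 20 = 2240 mm².
A_nt = (45 − 0.5·32) × 20 = 580 mm².
0.6 F_u A_nv = 631.7 kN; 0.6 F_y A_gv = 681.6 kN → shear rupture governs the shear term.
R_n = 631.7 + 1.0 × 470 × 580 / 1000 = 904.3 kN.
Design strength φR_n = 0.75 × 904.3 = 678 kN.

678 kN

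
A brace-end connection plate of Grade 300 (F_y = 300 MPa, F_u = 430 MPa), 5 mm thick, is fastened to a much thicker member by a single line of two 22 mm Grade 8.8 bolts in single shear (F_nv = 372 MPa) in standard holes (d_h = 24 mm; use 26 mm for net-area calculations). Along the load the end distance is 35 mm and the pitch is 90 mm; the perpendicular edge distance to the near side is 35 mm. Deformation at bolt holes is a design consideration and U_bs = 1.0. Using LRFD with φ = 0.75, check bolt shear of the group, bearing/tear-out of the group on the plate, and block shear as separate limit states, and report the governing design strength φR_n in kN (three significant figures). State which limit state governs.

119 kN (block shear governs)

Bolt shear: A_b = π·22²/4 = 380.1 mm²; R_n = 372 × 380.1 × 2 × 1 / 1000 = 282.8 kN → 0.75 × 282.8 = 212 kN.
Bearing: edge l_c = 23, r_n = 59.34 kN; interior l_c = 66, r_n = 113.5 kN; R_n = 59.34 + 1·113.5 = 172.9 kN → 130 kN.
Block shear: A_gv = 625, A_nv = 430, A_nt = 110 mm²; R_n = min(0.6F_uA_nv, 0.6F_yA_gv) + U_bs·F_u·A_nt = 158.2 kN → 119 kN.
Block shear governs: 119 kN.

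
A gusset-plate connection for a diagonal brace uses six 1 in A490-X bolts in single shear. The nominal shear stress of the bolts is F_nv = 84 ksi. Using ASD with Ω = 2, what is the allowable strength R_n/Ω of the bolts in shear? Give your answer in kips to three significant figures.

198 kips

A_b = π × 1² / 4 = 0.7854 in².
R_n = F_nv · A_b · n · n_s = 84 × 0.7854 × 6 × 1 = 395.8 kips.
Allowable strength R_n/Ω = 395.8 / 2 = 198 kips.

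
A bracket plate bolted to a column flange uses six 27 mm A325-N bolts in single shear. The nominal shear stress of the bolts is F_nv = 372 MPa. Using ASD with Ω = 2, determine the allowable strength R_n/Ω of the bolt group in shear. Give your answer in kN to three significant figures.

639 kN

A_b = π × 27² / 4 = 572.6 mm².
R_n = F_nv · A_b · n · n_s = 372 × 572.6 × 6 × 1 / 1000 = 1278 kN.
Allowable strength R_n/Ω = 1278 / 2 = 639 kN.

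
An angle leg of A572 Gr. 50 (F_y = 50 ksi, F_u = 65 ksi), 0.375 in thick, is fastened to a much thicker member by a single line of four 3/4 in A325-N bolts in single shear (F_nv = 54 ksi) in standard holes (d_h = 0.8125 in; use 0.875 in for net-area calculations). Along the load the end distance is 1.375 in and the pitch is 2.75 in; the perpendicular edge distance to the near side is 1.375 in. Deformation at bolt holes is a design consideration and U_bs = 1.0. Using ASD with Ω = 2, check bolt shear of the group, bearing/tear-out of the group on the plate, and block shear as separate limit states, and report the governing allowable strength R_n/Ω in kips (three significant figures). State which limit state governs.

Bolt shear: A_b = π·0.75²/4 = 0.4418 in²; R_n = 54 × 0.4418 × 4 × 1 = 95.43 kips → 95.43 / 2 = 47.7 kips.
Bearing: edge l_c = 0.9688, r_n = 28.34 kips; interior l_c = 1.938, r_n = 43.87 kips; R_n = 28.34 + 3·43.87 = 160 kips → 80 kips.
Block shear: A_gv = 3.609, A_nv = 2.461, A_nt = 0.3516 in²; R_n = min(0.6F_uA_nv, 0.6F_yA_gv) + U_bs·F_u·A_nt = 118.8 kips → 59.4 kips.
Bolt shear governs: 47.7 kips.

47.7 kips (bolt shear governs)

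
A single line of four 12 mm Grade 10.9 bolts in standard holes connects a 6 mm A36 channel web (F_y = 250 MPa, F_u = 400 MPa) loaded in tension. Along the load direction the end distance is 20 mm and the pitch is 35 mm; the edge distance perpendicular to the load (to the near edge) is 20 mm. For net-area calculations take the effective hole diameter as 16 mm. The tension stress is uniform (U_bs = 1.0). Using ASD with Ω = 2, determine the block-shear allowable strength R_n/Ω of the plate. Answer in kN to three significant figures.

Shear plane L_v = 20 + 3·35 = 125 mm; A_gv = 125 × 6 = 750 mm².
A_nv = (125 − 3.5·16) × 6 = 414 mm².
A_nt = (20 − 0.5·16) × 6 = 72 mm².
0.6 F_u A_nv = 99.36 kN; 0.6 F_y A_gv = 112.5 kN → shear rupture governs the shear term.
R_n = 99.36 + 1.0 × 400 × 72 / 1000 = 128.2 kN.
Allowable strength R_n/Ω = 128.2 / 2 = 64.1 kN.

64.1 kN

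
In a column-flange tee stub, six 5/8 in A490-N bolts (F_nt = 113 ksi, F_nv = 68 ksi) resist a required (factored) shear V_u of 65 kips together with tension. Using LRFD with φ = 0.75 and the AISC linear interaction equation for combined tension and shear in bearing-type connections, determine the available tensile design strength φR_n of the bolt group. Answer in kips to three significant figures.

A_b = π·0.625²/4 = 0.3068 in²; f_rv = 65 / (6 × 0.3068) = 35.31 ksi.
F'_nt = 1.3 F_nt − (F_nt / φF_nv) f_rv = 1.3·113 − (113/(0.75·68))·35.31 = 68.66 ksi, capped at F_nt → F'_nt = 68.66 ksi.
R_n = F'_nt · A_b · n = 68.66 × 0.3068 × 6 = 126.4 kips.
Design strength φR_n = 0.75 × 126.4 = 94.8 kips.

94.8 kips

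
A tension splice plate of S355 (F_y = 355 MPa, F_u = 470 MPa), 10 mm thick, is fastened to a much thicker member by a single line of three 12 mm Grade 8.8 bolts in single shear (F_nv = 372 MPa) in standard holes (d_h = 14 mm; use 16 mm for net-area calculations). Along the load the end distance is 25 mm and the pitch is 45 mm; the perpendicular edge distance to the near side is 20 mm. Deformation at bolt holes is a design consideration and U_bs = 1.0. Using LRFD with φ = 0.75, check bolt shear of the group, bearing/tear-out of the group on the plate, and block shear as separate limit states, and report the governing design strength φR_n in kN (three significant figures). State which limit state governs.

94.7 kN (bolt shear governs)

Bolt shear: A_b = π·12²/4 = 113.1 mm²; R_n = 372 × 113.1 × 3 × 1 / 1000 = 126.2 kN → 0.75 × 126.2 = 94.7 kN.
Bearing: edge l_c = 18, r_n = 101.5 kN; interior l_c = 31, r_n = 135.4 kN; R_n = 101.5 + 2·135.4 = 372.2 kN → 279 kN.
Block shear: A_gv = 1150, A_nv = 750, A_nt = 120 mm²; R_n = min(0.6F_uA_nv, 0.6F_yA_gv) + U_bs·F_u·A_nt = 267.9 kN → 201 kN.
Bolt shear governs: 94.7 kN.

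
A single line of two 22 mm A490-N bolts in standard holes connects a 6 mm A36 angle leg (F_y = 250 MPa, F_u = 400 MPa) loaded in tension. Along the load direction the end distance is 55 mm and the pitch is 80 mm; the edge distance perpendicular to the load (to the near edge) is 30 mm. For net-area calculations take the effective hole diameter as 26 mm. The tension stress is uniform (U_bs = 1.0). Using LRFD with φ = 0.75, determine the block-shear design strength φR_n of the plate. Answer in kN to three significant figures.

122 kN

Shear plane L_v = 55 + 1·80 = 135 mm; A_gv = 135 × 6 = 810 mm².
A_nv = (135 − 1.5·26) × 6 = 576 mm².
A_nt = (30 − 0.5·26) × 6 = 102 mm².
0.6 F_u A_nv = 138.2 kN; 0.6 F_y A_gv = 121.5 kN → shear yielding governs the shear term.
R_n = 121.5 + 1.0 × 400 × 102 / 1000 = 162.3 kN.
Design strength φR_n = 0.75 × 162.3 = 122 kN.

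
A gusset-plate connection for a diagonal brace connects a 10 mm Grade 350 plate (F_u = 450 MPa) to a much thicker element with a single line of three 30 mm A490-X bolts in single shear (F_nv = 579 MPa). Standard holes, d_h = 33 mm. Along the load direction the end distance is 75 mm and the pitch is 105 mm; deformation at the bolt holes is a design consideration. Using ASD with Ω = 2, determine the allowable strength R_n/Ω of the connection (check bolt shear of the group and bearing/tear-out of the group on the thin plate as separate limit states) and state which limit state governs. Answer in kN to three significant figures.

482 kN (bearing governs)

Bolt shear: A_b = π·30²/4 = 706.9 mm²; R_n = 579 × 706.9 × 3 × 1 / 1000 = 1228 kN → 1228 / 2 = 614 kN.
Bearing (1.2 l_c t F_u ≤ 2.4 d t F_u): upper limit = 2.4·30·10·450 / 1000 = 324 kN.
  Edge l_c = 75 − 33/2 = 58.5 → r_n = 315.9 kN; interior l_c = 105 − 33 = 72 → r_n = 324 kN.
  R_n,bearing = 1·315.9 + 2·324 = 963.9 kN → 963.9 / 2 = 482 kN.
Bearing governs: 482 kN.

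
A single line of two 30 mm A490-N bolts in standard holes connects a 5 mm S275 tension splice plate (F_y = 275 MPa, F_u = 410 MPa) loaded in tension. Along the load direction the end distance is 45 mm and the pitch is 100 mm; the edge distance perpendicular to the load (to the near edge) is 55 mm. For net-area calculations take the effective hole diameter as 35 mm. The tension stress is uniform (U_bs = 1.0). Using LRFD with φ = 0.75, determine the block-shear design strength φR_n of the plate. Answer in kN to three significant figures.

Shear plane L_v = 45 + 1·100 = 145 mm; A_gv = 145 × 5 = 725 mm².
A_nv = (145 − 1.5·35) × 5 = 462.5 mm².
A_nt = (55 − 0.5·35) × 5 = 187.5 mm².
0.6 F_u A_nv = 113.8 kN; 0.6 F_y A_gv = 119.6 kN → shear rupture governs the shear term.
R_n = 113.8 + 1.0 × 410 × 187.5 / 1000 = 190.7 kN.
Design strength φR_n = 0.75 × 190.7 = 143 kN.

143 kN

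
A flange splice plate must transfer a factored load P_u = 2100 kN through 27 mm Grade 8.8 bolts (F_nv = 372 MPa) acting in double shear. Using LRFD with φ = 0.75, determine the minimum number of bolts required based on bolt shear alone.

7 bolts

A_b = π·27²/4 = 572.6 mm².
Per-bolt design strength φR_n = 0.75 × 372 × 572.6 × 2 / 1000 = 319.5 kN.
n ≥ 2100 / 319.5 = 6.573 → use 7 bolts.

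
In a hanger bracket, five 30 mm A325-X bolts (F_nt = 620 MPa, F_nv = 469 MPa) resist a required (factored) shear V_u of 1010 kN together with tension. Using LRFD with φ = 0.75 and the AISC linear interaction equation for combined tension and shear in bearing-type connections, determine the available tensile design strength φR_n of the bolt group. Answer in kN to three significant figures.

801 kN

A_b = π·30²/4 = 706.9 mm²; f_rv = 1010 × 1000 / (5 × 706.9) = 285.8 MPa.
F'_nt = 1.3 F_nt − (F_nt / φF_nv) f_rv = 1.3·620 − (620/(0.75·469))·285.8 = 302.3 MPa, capped at F_nt → F'_nt = 302.3 MPa.
R_n = F'_nt · A_b · n = 302.3 × 706.9 × 5 / 1000 = 1068 kN.
Design strength φR_n = 0.75 × 1068 = 801 kN.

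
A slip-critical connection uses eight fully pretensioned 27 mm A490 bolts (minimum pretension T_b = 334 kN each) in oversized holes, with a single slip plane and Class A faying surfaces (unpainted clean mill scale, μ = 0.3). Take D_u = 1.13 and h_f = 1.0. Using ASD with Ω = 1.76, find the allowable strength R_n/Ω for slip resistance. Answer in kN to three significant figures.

515 kN

R_n = μ · D_u · h_f · T_b · n_s · n_b = 0.3 × 1.13 × 1.0 × 334 × 1 × 8 = 905.8 kN.
Allowable strength R_n/Ω = 905.8 / 1.76 = 515 kN.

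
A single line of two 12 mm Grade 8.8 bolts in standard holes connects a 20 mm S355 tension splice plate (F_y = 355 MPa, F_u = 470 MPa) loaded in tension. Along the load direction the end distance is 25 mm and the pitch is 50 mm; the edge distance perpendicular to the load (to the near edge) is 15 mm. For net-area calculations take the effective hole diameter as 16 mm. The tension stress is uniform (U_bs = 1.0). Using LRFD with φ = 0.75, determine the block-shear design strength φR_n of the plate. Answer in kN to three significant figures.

Shear plane L_v = 25 + 1·50 = 75 mm; A_gv = 75 × 20 = 1500 mm².
A_nv = (75 − 1.5·16) × 20 = 1020 mm².
A_nt = (15 − 0.5·16) × 20 = 140 mm².
0.6 F_u A_nv = 287.6 kN; 0.6 F_y A_gv = 319.5 kN → shear rupture governs the shear term.
R_n = 287.6 + 1.0 × 470 × 140 / 1000 = 353.4 kN.
Design strength φR_n = 0.75 × 353.4 = 265 kN.

265 kN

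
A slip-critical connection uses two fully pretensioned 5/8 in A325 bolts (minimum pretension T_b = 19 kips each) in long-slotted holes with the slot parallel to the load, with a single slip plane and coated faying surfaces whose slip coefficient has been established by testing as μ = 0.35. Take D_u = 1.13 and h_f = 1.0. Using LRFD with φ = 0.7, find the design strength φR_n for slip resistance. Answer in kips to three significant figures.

R_n = μ · D_u · h_f · T_b · n_s · n_b = 0.35 × 1.13 × 1.0 × 19 × 1 × 2 = 15.03 kips.
Design strength φR_n = 0.7 × 15.03 = 10.5 kips.

10.5 kips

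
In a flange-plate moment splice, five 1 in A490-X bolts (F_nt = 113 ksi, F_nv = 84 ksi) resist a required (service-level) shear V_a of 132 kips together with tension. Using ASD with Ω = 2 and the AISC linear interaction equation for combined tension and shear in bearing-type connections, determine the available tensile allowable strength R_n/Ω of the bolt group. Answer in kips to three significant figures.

A_b = π·1²/4 = 0.7854 in²; f_rv = 132 / (5 × 0.7854) = 33.61 ksi.
F'_nt = 1.3 F_nt − (Ω F_nt / F_nv) f_rv = 1.3·113 − (2·113/84)·33.61 = 56.46 ksi, capped at F_nt → F'_nt = 56.46 ksi.
R_n = F'_nt · A_b · n = 56.46 × 0.7854 × 5 = 221.7 kips.
Allowable strength R_n/Ω = 221.7 / 2 = 111 kips.

111 kips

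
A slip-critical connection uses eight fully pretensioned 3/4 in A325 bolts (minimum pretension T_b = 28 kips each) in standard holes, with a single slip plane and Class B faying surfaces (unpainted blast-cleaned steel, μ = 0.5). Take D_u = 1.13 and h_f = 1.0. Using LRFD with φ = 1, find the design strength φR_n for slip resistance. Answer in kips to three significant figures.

127 kips

R_n = μ · D_u · h_f · T_b · n_s · n_b = 0.5 × 1.13 × 1.0 × 28 × 1 × 8 = 126.6 kips.
Design strength φR_n = 1 × 126.6 = 127 kips.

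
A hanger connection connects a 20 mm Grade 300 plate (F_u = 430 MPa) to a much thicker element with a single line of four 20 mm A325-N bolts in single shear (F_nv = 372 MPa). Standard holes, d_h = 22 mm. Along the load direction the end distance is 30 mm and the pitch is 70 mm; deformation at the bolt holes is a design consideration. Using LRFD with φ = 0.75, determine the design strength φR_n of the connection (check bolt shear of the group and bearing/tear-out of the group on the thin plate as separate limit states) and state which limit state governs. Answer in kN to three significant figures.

Bolt shear: A_b = π·20²/4 = 314.2 mm²; R_n = 372 × 314.2 × 4 × 1 / 1000 = 467.5 kN → 0.75 × 467.5 = 351 kN.
Bearing (1.2 l_c t F_u ≤ 2.4 d t F_u): upper limit = 2.4·20·20·430 / 1000 = 412.8 kN.
  Edge l_c = 30 − 22/2 = 19 → r_n = 196.1 kN; interior l_c = 70 − 22 = 48 → r_n = 412.8 kN.
  R_n,bearing = 1·196.1 + 3·412.8 = 1434 kN → 0.75 × 1434 = 1080 kN.
Bolt shear governs: 351 kN.

351 kN (bolt shear governs)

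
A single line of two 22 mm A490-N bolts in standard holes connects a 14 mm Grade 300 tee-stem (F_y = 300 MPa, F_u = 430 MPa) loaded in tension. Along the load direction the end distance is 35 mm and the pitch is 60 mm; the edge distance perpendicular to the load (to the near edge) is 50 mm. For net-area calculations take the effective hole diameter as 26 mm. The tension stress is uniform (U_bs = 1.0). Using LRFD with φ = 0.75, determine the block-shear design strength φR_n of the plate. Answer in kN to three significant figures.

319 kN

Shear plane L_v = 35 + 1·60 = 95 mm; A_gv = 95 × 14 = 1330 mm².
A_nv = (95 − 1.5·26) × 14 = 784 mm².
A_nt = (50 − 0.5·26) × 14 = 518 mm².
0.6 F_u A_nv = 202.3 kN; 0.6 F_y A_gv = 239.4 kN → shear rupture governs the shear term.
R_n = 202.3 + 1.0 × 430 × 518 / 1000 = 425 kN.
Design strength φR_n = 0.75 × 425 = 319 kN.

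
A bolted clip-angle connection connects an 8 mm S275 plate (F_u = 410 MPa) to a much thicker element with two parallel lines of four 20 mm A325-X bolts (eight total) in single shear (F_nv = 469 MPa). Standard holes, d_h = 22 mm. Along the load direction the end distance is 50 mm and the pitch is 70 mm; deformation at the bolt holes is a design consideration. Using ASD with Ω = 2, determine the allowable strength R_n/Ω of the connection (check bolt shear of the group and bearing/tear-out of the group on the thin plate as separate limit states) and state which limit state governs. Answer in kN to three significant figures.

589 kN (bolt shear governs)

Bolt shear: A_b = π·20²/4 = 314.2 mm²; R_n = 469 × 314.2 × 8 × 1 / 1000 = 1179 kN → 1179 / 2 = 589 kN.
Bearing (1.2 l_c t F_u ≤ 2.4 d t F_u): upper limit = 2.4·20·8·410 / 1000 = 157.4 kN.
  Edge l_c = 50 − 22/2 = 39 → r_n = 153.5 kN; interior l_c = 70 − 22 = 48 → r_n = 157.4 kN.
  R_n,bearing = 2·153.5 + 6·157.4 = 1252 kN → 1252 / 2 = 626 kN.
Bolt shear governs: 589 kN.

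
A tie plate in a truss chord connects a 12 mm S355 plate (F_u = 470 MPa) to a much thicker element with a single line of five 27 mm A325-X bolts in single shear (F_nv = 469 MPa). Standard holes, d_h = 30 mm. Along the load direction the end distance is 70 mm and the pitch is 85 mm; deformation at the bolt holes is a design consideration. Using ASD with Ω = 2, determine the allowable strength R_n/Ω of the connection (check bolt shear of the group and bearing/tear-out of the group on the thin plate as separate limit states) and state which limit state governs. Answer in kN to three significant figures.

Bolt shear: A_b = π·27²/4 = 572.6 mm²; R_n = 469 × 572.6 × 5 × 1 / 1000 = 1343 kN → 1343 / 2 = 671 kN.
Bearing (1.2 l_c t F_u ≤ 2.4 d t F_u): upper limit = 2.4·27·12·470 / 1000 = 365.5 kN.
  Edge l_c = 70 − 30/2 = 55 → r_n = 365.5 kN; interior l_c = 85 − 30 = 55 → r_n = 365.5 kN.
  R_n,bearing = 1·365.5 + 4·365.5 = 1827 kN → 1827 / 2 = 914 kN.
Bolt shear governs: 671 kN.

671 kN (bolt shear governs)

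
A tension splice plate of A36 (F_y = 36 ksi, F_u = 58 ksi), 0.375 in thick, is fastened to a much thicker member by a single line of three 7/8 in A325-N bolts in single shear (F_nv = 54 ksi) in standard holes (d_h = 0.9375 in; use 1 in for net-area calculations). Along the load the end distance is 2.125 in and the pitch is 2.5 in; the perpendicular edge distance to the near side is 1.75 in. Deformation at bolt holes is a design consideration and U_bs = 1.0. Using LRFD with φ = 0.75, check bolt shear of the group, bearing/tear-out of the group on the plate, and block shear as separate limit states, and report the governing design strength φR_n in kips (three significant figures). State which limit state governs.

63.7 kips (block shear governs)

Bolt shear: A_b = π·0.875²/4 = 0.6013 in²; R_n = 54 × 0.6013 × 3 × 1 = 97.41 kips → 0.75 × 97.41 = 73.1 kips.
Bearing: edge l_c = 1.656, r_n = 43.23 kips; interior l_c = 1.562, r_n = 40.78 kips; R_n = 43.23 + 2·40.78 = 124.8 kips → 93.6 kips.
Block shear: A_gv = 2.672, A_nv = 1.734, A_nt = 0.4688 in²; R_n = min(0.6F_uA_nv, 0.6F_yA_gv) + U_bs·F_u·A_nt = 84.9 kips → 63.7 kips.
Block shear governs: 63.7 kips.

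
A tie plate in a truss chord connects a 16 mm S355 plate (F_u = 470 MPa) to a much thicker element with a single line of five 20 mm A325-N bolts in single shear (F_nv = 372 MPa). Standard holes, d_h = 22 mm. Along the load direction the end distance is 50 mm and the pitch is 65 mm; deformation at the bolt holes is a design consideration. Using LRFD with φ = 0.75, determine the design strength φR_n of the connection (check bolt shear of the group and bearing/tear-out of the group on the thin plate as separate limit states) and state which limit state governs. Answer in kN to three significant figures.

438 kN (bolt shear governs)

Bolt shear: A_b = π·20²/4 = 314.2 mm²; R_n = 372 × 314.2 × 5 × 1 / 1000 = 584.3 kN → 0.75 × 584.3 = 438 kN.
Bearing (1.2 l_c t F_u ≤ 2.4 d t F_u): upper limit = 2.4·20·16·470 / 1000 = 361 kN.
  Edge l_c = 50 − 22/2 = 39 → r_n = 351.9 kN; interior l_c = 65 − 22 = 43 → r_n = 361 kN.
  R_n,bearing = 1·351.9 + 4·361 = 1796 kN → 0.75 × 1796 = 1350 kN.
Bolt shear governs: 438 kN.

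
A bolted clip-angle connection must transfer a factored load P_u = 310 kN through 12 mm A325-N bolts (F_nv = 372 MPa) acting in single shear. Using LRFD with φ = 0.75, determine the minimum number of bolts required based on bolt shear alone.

10 bolts

A_b = π·12²/4 = 113.1 mm².
Per-bolt design strength φR_n = 0.75 × 372 × 113.1 × 1 / 1000 = 31.55 kN.
n ≥ 310 / 31.55 = 9.824 → use 10 bolts.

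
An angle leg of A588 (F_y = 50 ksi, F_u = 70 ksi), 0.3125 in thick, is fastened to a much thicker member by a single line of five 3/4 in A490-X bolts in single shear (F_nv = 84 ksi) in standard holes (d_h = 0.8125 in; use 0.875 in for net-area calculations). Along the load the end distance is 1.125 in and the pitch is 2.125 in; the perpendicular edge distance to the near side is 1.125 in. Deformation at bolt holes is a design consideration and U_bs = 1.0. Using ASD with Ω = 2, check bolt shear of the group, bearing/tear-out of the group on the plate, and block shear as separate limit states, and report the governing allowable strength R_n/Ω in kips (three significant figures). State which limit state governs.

44.8 kips (block shear governs)

Bolt shear: A_b = π·0.75²/4 = 0.4418 in²; R_n = 84 × 0.4418 × 5 × 1 = 185.6 kips → 185.6 / 2 = 92.8 kips.
Bearing: edge l_c = 0.7188, r_n = 18.87 kips; interior l_c = 1.312, r_n = 34.45 kips; R_n = 18.87 + 4·34.45 = 156.7 kips → 78.3 kips.
Block shear: A_gv = 3.008, A_nv = 1.777, A_nt = 0.2148 in²; R_n = min(0.6F_uA_nv, 0.6F_yA_gv) + U_bs·F_u·A_nt = 89.69 kips → 44.8 kips.
Block shear governs: 44.8 kips.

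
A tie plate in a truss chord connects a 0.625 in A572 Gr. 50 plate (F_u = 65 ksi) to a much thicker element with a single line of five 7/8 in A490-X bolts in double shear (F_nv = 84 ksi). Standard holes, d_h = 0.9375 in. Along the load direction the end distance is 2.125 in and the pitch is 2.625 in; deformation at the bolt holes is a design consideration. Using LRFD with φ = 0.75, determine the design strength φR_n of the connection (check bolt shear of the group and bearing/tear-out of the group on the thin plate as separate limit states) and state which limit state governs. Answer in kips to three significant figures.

307 kips (bearing governs)

Bolt shear: A_b = π·0.875²/4 = 0.6013 in²; R_n = 84 × 0.6013 × 5 × 2 = 505.1 kips → 0.75 × 505.1 = 379 kips.
Bearing (1.2 l_c t F_u ≤ 2.4 d t F_u): upper limit = 2.4·0.875·0.625·65 = 85.31 kips.
  Edge l_c = 2.125 − 0.9375/2 = 1.656 → r_n = 80.74 kips; interior l_c = 2.625 − 0.9375 = 1.688 → r_n = 82.27 kips.
  R_n,bearing = 1·80.74 + 4·82.27 = 409.8 kips → 0.75 × 409.8 = 307 kips.
Bearing governs: 307 kips.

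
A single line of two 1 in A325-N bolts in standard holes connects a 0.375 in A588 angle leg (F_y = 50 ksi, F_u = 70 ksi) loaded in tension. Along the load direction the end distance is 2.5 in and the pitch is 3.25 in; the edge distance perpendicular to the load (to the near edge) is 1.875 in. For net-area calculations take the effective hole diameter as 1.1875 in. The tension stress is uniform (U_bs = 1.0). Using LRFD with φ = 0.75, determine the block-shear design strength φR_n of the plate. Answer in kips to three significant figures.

Shear plane L_v = 2.5 + 1·3.25 = 5.75 in; A_gv = 5.75 × 0.375 = 2.156 in².
A_nv = (5.75 − 1.5·1.1875) × 0.375 = 1.488 in².
A_nt = (1.875 − 0.5·1.1875) × 0.375 = 0.4805 in².
0.6 F_u A_nv = 62.51 kips; 0.6 F_y A_gv = 64.69 kips → shear rupture governs the shear term.
R_n = 62.51 + 1.0 × 70 × 0.4805 = 96.14 kips.
Design strength φR_n = 0.75 × 96.14 = 72.1 kips.

72.1 kips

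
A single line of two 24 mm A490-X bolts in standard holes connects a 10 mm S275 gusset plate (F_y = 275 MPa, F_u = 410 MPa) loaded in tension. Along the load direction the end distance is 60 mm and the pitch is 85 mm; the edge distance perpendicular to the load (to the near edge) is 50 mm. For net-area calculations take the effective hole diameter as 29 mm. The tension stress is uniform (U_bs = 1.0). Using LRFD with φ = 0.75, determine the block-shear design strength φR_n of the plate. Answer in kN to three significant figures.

Shear plane L_v = 60 + 1·85 = 145 mm; A_gv = 145 × 10 = 1450 mm².
A_nv = (145 − 1.5·29) × 10 = 1015 mm².
A_nt = (50 − 0.5·29) × 10 = 355 mm².
0.6 F_u A_nv = 249.7 kN; 0.6 F_y A_gv = 239.2 kN → shear yielding governs the shear term.
R_n = 239.2 + 1.0 × 410 × 355 / 1000 = 384.8 kN.
Design strength φR_n = 0.75 × 384.8 = 289 kN.

289 kN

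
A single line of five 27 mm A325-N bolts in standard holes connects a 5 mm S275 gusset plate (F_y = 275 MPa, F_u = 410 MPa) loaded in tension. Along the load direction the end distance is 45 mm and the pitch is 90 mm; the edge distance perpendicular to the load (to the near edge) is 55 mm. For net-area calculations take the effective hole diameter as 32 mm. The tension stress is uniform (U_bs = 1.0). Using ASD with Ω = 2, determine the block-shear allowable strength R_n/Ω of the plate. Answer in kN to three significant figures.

200 kN

Shear plane L_v = 45 + 4·90 = 405 mm; A_gv = 405 × 5 = 2025 mm².
A_nv = (405 − 4.5·32) × 5 = 1305 mm².
A_nt = (55 − 0.5·32) × 5 = 195 mm².
0.6 F_u A_nv = 321 kN; 0.6 F_y A_gv = 334.1 kN → shear rupture governs the shear term.
R_n = 321 + 1.0 × 410 × 195 / 1000 = 401 kN.
Allowable strength R_n/Ω = 401 / 2 = 200 kN.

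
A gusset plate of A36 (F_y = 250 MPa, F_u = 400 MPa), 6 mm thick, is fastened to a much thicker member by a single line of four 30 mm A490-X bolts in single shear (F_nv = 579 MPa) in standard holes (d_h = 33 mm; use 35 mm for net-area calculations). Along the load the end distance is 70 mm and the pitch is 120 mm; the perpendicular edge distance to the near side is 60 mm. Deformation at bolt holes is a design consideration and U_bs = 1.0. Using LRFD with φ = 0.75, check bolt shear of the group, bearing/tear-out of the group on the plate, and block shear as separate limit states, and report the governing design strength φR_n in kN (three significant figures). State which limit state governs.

367 kN (block shear governs)

Bolt shear: A_b = π·30²/4 = 706.9 mm²; R_n = 579 × 706.9 × 4 × 1 / 1000 = 1637 kN → 0.75 × 1637 = 1230 kN.
Bearing: edge l_c = 53.5, r_n = 154.1 kN; interior l_c = 87, r_n = 172.8 kN; R_n = 154.1 + 3·172.8 = 672.5 kN → 504 kN.
Block shear: A_gv = 2580, A_nv = 1845, A_nt = 255 mm²; R_n = min(0.6F_uA_nv, 0.6F_yA_gv) + U_bs·F_u·A_nt = 489 kN → 367 kN.
Block shear governs: 367 kN.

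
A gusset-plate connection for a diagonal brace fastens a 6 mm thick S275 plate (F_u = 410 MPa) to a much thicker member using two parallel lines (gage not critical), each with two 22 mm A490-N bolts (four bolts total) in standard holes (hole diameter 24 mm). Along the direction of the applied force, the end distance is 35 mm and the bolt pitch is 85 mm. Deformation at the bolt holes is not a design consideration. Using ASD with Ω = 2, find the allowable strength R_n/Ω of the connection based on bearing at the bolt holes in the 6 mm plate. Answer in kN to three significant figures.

Per bolt r_n = 1.5 l_c t F_u ≤ 3.0 d t F_u; upper limit = 3.0 × 22 × 6 × 410 / 1000 = 162.4 kN.
Edge bolt: l_c = 35 − 24/2 = 23 mm → 1.5 × 23 × 6 × 410 / 1000 = 84.87 → r_n = 84.87 kN.
Interior bolts: l_c = 85 − 24 = 61 mm → 1.5 × 61 × 6 × 410 / 1000 = 225.1 → r_n = 162.4 kN.
R_n = 2 × 84.87 + 2 × 162.4 = 494.5 kN.
Allowable strength R_n/Ω = 494.5 / 2 = 247 kN.

247 kN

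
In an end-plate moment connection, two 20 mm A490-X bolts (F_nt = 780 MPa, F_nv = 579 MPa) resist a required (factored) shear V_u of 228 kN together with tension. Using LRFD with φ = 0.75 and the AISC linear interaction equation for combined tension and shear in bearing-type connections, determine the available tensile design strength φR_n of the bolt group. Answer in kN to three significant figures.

A_b = π·20²/4 = 314.2 mm²; f_rv = 228 × 1000 / (2 × 314.2) = 362.9 MPa.
F'_nt = 1.3 F_nt − (F_nt / φF_nv) f_rv = 1.3·780 − (780/(0.75·579))·362.9 = 362.2 MPa, capped at F_nt → F'_nt = 362.2 MPa.
R_n = F'_nt · A_b · n = 362.2 × 314.2 × 2 / 1000 = 227.6 kN.
Design strength φR_n = 0.75 × 227.6 = 171 kN.

171 kN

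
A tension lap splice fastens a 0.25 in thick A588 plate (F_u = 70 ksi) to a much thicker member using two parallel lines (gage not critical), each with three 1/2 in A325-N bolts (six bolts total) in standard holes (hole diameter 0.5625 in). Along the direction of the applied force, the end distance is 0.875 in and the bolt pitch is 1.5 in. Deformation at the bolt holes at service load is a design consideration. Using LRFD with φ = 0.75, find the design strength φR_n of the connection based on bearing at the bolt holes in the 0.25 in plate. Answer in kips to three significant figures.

77.8 kips

Per bolt r_n = 1.2 l_c t F_u ≤ 2.4 d t F_u; upper limit = 2.4 × 0.5 × 0.25 × 70 = 21 kips.
Edge bolt: l_c = 0.875 − 0.5625/2 = 0.5938 in → 1.2 × 0.5938 × 0.25 × 70 = 12.47 → r_n = 12.47 kips.
Interior bolts: l_c = 1.5 − 0.5625 = 0.9375 in → 1.2 × 0.9375 × 0.25 × 70 = 19.69 → r_n = 19.69 kips.
R_n = 2 × 12.47 + 4 × 19.69 = 103.7 kips.
Design strength φR_n = 0.75 × 103.7 = 77.8 kips.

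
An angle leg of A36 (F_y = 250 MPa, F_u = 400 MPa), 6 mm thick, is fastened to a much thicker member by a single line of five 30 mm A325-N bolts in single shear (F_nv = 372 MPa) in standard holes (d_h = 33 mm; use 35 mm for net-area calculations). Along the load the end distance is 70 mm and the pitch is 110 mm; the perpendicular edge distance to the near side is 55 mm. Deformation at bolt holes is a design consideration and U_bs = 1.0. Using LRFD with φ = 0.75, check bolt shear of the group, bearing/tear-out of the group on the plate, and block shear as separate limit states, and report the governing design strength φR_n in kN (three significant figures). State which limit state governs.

Bolt shear: A_b = π·30²/4 = 706.9 mm²; R_n = 372 × 706.9 × 5 × 1 / 1000 = 1315 kN → 0.75 × 1315 = 986 kN.
Bearing: edge l_c = 53.5, r_n = 154.1 kN; interior l_c = 77, r_n = 172.8 kN; R_n = 154.1 + 4·172.8 = 845.3 kN → 634 kN.
Block shear: A_gv = 3060, A_nv = 2115, A_nt = 225 mm²; R_n = min(0.6F_uA_nv, 0.6F_yA_gv) + U_bs·F_u·A_nt = 549 kN → 412 kN.
Block shear governs: 412 kN.

412 kN (block shear governs)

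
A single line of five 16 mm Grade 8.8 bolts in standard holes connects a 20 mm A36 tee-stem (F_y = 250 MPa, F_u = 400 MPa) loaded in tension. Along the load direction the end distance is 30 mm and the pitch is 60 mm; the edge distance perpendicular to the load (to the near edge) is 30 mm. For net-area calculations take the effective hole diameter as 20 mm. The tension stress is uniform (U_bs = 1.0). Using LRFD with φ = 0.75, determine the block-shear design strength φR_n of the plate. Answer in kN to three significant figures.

728 kN

Shear plane L_v = 30 + 4·60 = 270 mm; A_gv = 270 × 20 = 5400 mm².
A_nv = (270 − 4.5·20) × 20 = 3600 mm².
A_nt = (30 − 0.5·20) × 20 = 400 mm².
0.6 F_u A_nv = 864 kN; 0.6 F_y A_gv = 810 kN → shear yielding governs the shear term.
R_n = 810 + 1.0 × 400 × 400 / 1000 = 970 kN.
Design strength φR_n = 0.75 × 970 = 728 kN.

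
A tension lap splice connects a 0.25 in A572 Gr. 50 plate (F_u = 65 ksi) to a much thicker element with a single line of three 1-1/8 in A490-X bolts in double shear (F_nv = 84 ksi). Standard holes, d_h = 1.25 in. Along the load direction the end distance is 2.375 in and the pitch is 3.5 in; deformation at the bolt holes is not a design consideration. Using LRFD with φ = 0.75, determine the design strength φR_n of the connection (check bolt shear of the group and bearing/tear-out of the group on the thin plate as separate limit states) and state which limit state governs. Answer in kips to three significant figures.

114 kips (bearing governs)

Bolt shear: A_b = π·1.125²/4 = 0.994 in²; R_n = 84 × 0.994 × 3 × 2 = 501 kips → 0.75 × 501 = 376 kips.
Bearing (1.5 l_c t F_u ≤ 3.0 d t F_u): upper limit = 3.0·1.125·0.25·65 = 54.84 kips.
  Edge l_c = 2.375 − 1.25/2 = 1.75 → r_n = 42.66 kips; interior l_c = 3.5 − 1.25 = 2.25 → r_n = 54.84 kips.
  R_n,bearing = 1·42.66 + 2·54.84 = 152.3 kips → 0.75 × 152.3 = 114 kips.
Bearing governs: 114 kips.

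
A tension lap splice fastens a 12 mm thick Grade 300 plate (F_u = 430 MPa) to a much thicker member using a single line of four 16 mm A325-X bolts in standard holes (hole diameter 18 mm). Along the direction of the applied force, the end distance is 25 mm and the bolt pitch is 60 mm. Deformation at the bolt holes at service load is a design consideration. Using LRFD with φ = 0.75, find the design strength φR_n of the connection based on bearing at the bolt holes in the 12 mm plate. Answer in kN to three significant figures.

520 kN

Per bolt r_n = 1.2 l_c t F_u ≤ 2.4 d t F_u; upper limit = 2.4 × 16 × 12 × 430 / 1000 = 198.1 kN.
Edge bolt: l_c = 25 − 18/2 = 16 mm → 1.2 × 16 × 12 × 430 / 1000 = 99.07 → r_n = 99.07 kN.
Interior bolts: l_c = 60 − 18 = 42 mm → 1.2 × 42 × 12 × 430 / 1000 = 260.1 → r_n = 198.1 kN.
R_n = 1 × 99.07 + 3 × 198.1 = 693.5 kN.
Design strength φR_n = 0.75 × 693.5 = 520 kN.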